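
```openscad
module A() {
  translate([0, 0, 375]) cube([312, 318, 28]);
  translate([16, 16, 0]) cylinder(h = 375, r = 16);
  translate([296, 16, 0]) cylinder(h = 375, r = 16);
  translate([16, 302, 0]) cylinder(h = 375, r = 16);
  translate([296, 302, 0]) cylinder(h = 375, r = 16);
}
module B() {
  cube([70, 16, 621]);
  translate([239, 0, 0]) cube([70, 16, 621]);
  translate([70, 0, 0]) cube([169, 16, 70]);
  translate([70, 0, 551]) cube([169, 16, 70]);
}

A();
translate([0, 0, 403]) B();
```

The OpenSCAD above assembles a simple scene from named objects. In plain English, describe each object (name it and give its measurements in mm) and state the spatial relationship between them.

A is a four-legged stool. The seat is a 312×318×28 mm slab whose top surface is at z = 403 mm; four round legs, each 32 mm in diameter, run from the floor (z = 0) to the underside of the seat, each leg's axis is inset half a diameter from the nearest pair of seat edges (so the leg's bounding box is flush with the corner).

B is a rectangular picture frame lying in the x–z plane (depth along y). The opening is 169 mm wide (x) by 481 mm tall (z), surrounded by a border 70 mm wide on all four sides. The frame is 16 mm deep and is made of two full-height vertical stiles with two horizontal rails fitted between them.

The picture frame is on top of the stool.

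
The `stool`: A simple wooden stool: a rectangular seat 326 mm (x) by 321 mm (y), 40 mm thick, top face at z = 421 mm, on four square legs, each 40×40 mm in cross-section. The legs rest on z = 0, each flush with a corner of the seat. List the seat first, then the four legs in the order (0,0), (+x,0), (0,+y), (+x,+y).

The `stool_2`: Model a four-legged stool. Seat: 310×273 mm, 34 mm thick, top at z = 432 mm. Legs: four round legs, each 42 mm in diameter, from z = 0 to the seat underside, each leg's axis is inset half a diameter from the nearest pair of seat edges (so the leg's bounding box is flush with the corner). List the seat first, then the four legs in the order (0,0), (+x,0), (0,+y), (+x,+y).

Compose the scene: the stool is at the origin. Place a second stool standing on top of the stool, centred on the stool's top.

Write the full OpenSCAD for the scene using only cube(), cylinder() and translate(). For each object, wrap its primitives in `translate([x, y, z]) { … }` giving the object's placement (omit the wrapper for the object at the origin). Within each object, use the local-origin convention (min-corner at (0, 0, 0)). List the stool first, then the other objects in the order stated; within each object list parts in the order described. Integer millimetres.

translate([0, 0, 381]) cube([326, 321, 40]);
cube([40, 40, 381]);
translate([286, 0, 0]) cube([40, 40, 381]);
translate([0, 281, 0]) cube([40, 40, 381]);
translate([286, 281, 0]) cube([40, 40, 381]);
translate([8, 24, 421]) {
  translate([0, 0, 398]) cube([310, 273, 34]);
  translate([21, 21, 0]) cylinder(h = 398, r = 21);
  translate([289, 21, 0]) cylinder(h = 398, r = 21);
  translate([21, 252, 0]) cylinder(h = 398, r = 21);
  translate([289, 252, 0]) cylinder(h = 398, r = 21);
}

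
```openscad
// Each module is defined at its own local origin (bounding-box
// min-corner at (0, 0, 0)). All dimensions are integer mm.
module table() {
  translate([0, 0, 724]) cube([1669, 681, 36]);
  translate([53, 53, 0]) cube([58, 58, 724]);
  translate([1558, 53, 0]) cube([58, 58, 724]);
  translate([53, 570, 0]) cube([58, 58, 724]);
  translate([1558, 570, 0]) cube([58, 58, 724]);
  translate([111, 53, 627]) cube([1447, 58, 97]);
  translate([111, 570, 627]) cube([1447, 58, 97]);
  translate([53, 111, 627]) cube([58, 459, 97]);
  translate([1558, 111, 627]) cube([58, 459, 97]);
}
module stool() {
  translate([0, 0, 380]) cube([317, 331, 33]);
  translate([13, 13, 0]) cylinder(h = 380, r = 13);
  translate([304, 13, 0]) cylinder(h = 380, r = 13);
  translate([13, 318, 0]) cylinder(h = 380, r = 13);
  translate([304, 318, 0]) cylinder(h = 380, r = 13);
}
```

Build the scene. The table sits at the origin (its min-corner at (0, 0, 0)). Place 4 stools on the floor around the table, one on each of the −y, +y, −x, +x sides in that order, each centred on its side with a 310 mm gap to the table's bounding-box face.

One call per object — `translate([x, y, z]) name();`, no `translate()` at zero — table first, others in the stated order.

table();
translate([676, -641, 0]) stool();
translate([676, 991, 0]) stool();
translate([-627, 175, 0]) stool();
translate([1979, 175, 0]) stool();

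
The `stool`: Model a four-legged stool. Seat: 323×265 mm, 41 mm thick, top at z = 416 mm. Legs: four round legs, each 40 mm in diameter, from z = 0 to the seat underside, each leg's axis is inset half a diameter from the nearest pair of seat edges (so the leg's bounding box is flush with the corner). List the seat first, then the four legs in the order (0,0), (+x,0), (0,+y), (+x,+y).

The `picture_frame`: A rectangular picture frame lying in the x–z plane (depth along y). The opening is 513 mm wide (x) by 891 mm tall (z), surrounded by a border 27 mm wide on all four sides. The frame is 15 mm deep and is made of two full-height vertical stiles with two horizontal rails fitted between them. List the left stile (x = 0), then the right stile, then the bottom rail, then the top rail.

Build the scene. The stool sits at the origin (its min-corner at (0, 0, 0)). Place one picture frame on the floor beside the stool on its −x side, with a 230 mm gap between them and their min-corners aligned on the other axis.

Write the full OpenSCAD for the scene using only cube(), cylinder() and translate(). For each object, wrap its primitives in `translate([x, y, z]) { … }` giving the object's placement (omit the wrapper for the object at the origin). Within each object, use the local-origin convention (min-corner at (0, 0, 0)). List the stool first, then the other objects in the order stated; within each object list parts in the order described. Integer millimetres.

translate([0, 0, 375]) cube([323, 265, 41]);
translate([20, 20, 0]) cylinder(h = 375, r = 20);
translate([303, 20, 0]) cylinder(h = 375, r = 20);
translate([20, 245, 0]) cylinder(h = 375, r = 20);
translate([303, 245, 0]) cylinder(h = 375, r = 20);
translate([-797, 0, 0]) {
  cube([27, 15, 945]);
  translate([540, 0, 0]) cube([27, 15, 945]);
  translate([27, 0, 0]) cube([513, 15, 27]);
  translate([27, 0, 918]) cube([513, 15, 27]);
}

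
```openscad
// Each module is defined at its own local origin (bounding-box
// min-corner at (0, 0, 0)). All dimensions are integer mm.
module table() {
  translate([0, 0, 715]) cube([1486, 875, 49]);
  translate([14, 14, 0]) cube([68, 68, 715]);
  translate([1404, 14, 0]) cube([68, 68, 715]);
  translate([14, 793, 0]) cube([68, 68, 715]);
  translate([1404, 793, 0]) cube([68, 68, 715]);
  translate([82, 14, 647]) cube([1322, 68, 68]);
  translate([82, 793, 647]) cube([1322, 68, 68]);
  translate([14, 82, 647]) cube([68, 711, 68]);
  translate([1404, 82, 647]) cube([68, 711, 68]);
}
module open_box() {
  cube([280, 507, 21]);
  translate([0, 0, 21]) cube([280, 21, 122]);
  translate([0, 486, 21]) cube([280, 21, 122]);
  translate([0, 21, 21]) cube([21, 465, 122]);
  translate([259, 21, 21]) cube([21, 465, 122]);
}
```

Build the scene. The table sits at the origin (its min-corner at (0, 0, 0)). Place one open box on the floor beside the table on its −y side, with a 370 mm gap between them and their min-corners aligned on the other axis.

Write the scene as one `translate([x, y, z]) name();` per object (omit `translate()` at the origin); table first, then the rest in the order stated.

table();
translate([0, -877, 0]) open_box();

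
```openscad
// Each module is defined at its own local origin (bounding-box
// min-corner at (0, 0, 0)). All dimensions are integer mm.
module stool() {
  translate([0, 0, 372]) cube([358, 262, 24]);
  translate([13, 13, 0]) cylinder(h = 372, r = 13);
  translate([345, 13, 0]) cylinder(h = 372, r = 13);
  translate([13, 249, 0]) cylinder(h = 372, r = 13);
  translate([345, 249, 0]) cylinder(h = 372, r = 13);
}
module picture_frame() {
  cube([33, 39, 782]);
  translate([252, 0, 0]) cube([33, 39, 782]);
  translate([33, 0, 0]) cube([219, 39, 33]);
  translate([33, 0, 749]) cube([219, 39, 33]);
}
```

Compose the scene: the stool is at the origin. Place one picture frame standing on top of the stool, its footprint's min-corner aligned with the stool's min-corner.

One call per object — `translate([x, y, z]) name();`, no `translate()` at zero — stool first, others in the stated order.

stool();
translate([0, 0, 396]) picture_frame();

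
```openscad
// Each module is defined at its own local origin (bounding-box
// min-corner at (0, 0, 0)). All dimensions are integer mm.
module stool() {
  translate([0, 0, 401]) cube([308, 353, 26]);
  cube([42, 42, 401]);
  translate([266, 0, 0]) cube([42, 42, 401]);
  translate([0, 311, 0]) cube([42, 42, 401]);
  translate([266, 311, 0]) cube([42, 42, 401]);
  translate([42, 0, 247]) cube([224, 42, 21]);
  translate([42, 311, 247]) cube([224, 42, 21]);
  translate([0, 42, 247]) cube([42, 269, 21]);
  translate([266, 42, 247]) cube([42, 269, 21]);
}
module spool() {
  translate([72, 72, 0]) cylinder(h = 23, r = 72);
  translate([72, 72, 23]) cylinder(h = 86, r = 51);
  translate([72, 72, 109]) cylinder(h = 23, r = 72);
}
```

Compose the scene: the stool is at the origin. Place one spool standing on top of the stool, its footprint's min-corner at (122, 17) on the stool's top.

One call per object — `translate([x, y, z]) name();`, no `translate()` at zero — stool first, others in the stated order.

stool();
translate([122, 17, 427]) spool();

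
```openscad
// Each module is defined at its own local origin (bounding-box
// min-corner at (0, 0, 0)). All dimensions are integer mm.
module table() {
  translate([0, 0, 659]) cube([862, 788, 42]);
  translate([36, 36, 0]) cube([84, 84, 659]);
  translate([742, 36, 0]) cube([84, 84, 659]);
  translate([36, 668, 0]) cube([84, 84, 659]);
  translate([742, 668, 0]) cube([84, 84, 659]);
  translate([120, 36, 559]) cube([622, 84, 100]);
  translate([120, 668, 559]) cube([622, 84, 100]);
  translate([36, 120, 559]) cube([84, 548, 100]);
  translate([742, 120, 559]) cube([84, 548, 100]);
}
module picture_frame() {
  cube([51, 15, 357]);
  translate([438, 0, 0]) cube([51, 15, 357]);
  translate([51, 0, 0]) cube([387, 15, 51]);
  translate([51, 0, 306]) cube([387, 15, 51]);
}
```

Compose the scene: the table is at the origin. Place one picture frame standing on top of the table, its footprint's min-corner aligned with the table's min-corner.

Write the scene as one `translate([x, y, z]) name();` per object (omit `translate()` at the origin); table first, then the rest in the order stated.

table();
translate([0, 0, 701]) picture_frame();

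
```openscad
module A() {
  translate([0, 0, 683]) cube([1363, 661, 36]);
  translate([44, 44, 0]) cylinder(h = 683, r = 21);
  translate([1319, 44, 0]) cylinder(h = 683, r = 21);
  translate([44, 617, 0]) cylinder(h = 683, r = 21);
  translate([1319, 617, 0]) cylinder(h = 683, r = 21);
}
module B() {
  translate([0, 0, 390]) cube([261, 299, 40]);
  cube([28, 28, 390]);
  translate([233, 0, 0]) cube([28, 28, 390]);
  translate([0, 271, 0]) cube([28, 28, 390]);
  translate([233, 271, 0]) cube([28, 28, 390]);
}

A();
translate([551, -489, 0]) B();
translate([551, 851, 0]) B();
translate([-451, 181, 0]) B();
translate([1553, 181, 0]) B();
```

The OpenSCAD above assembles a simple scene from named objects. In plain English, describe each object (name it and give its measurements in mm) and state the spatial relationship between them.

A is a table: top 1363 mm (x) × 661 mm (y), 36 mm thick, upper face at z = 719 mm, on four round legs of 42 mm diameter, each leg's bounding box inset 23 mm from the nearest pair of top edges, running from z = 0 to the bottom of the top.

B is a simple wooden stool: a rectangular seat 261 mm (x) by 299 mm (y), 40 mm thick, top face at z = 430 mm, on four square legs, each 28×28 mm in cross-section. The legs rest on z = 0, each flush with a corner of the seat.

Four stools sit around the table at the −y, +y, −x, +x sides.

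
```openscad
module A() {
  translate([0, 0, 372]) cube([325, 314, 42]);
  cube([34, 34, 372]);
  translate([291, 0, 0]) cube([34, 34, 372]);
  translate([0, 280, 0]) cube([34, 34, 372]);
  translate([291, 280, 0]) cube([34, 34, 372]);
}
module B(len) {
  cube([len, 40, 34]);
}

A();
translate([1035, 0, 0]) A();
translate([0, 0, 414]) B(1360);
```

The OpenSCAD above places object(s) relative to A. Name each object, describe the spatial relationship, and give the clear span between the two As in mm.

A is a stool. B is a beam. A beam spans the tops of two stools. The clear span between the two stools is 710 mm.

Second stool starts at x = 1035; first ends at x = 325; clear span = 1035 − 325 = 710 mm.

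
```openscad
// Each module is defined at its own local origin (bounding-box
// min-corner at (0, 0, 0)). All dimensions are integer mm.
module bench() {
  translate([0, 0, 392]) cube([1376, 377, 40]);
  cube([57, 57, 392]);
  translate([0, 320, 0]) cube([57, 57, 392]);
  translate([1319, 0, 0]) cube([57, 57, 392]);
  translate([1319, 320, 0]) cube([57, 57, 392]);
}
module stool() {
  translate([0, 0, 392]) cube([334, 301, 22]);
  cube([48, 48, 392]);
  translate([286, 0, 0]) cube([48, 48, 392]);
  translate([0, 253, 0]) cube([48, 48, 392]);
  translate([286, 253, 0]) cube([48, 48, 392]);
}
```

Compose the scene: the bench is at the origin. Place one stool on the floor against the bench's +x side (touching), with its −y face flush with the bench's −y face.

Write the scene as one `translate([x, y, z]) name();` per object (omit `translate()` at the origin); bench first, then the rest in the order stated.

bench();
translate([1376, 0, 0]) stool();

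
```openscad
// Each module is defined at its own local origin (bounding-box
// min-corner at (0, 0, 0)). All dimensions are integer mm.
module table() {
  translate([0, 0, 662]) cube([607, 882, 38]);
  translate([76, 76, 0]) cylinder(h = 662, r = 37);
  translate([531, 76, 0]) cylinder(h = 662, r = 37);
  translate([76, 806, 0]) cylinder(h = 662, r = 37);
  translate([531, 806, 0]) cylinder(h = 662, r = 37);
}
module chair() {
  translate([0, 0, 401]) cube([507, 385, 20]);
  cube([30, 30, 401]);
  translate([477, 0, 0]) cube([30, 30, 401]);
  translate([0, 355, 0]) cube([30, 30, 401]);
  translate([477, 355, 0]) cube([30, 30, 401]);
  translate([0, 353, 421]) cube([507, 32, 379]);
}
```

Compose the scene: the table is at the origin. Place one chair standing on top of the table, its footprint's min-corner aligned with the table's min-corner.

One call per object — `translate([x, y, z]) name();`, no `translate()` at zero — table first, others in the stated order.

table();
translate([0, 0, 700]) chair();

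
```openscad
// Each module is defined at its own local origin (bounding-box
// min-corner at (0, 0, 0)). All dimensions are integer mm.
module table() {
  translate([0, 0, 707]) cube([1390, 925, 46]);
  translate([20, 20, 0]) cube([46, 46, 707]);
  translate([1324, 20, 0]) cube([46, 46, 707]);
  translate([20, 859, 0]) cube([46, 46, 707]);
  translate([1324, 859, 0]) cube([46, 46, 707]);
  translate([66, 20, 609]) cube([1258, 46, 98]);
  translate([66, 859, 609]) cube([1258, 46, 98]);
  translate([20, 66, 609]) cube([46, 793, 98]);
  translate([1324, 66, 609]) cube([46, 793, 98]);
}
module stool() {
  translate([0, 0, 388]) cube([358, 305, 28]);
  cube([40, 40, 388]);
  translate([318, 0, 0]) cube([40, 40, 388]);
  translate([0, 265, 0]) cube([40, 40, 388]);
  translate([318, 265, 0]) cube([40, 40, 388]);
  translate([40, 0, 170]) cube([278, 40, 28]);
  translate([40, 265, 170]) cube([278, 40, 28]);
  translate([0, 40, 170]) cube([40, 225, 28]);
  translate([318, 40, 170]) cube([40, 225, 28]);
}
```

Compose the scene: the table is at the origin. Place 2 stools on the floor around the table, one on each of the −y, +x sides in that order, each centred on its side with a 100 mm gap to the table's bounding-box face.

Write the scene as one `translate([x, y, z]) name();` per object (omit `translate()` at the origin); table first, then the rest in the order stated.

table();
translate([516, -405, 0]) stool();
translate([1490, 310, 0]) stool();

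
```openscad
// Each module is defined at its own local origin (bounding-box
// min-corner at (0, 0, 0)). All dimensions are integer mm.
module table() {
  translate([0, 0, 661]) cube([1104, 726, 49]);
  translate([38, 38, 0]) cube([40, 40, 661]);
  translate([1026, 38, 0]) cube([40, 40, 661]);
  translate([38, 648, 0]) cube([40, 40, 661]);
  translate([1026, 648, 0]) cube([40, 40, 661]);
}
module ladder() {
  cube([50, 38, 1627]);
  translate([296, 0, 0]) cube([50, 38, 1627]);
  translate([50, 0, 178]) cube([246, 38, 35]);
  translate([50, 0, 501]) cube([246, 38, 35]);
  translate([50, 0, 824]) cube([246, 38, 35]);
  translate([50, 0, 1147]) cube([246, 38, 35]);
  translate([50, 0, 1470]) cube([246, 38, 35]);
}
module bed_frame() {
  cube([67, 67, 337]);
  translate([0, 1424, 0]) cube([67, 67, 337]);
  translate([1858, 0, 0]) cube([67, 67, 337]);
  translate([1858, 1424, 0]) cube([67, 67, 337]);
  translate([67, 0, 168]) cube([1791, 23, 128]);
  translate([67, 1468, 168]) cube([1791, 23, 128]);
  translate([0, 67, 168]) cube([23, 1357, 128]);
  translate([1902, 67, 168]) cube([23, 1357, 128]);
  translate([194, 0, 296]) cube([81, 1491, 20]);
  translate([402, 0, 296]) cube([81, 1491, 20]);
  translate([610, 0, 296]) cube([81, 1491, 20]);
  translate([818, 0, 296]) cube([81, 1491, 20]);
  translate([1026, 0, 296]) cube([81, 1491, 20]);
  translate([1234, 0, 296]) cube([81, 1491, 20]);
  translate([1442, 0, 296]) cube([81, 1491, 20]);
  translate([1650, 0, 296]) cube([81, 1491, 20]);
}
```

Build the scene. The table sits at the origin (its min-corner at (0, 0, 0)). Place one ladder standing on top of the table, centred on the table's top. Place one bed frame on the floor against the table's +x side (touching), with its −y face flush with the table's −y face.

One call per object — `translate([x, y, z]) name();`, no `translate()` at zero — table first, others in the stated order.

table();
translate([379, 344, 710]) ladder();
translate([1104, 0, 0]) bed_frame();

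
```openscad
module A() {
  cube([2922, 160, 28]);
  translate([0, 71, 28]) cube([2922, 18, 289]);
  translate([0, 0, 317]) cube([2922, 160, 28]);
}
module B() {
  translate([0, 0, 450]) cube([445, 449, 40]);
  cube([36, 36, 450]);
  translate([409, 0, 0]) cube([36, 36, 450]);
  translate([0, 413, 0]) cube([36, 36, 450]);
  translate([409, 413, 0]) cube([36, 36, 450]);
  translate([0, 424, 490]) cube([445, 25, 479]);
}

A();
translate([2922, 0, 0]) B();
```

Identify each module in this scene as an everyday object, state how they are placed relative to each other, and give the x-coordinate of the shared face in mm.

The I-beam's +x face and the chair's −x face are both at x = 2922 mm.

A is an I-beam. B is a chair. The chair is against the I-beam's +x side, with their −y faces flush. The x-coordinate of the shared face is 2922 mm.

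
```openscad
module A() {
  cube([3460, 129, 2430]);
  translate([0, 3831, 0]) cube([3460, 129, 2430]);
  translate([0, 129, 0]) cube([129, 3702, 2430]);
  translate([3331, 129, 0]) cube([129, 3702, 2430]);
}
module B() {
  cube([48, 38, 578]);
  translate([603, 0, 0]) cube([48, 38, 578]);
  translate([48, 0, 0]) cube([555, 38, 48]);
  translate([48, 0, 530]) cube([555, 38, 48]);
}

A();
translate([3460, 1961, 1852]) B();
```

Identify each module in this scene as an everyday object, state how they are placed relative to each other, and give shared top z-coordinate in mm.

Both tops at z = 2430 mm.

A is a house frame. B is a picture frame. The picture frame is beside the house frame with their tops flush at z = 2430. The shared top z-coordinate is 2430 mm.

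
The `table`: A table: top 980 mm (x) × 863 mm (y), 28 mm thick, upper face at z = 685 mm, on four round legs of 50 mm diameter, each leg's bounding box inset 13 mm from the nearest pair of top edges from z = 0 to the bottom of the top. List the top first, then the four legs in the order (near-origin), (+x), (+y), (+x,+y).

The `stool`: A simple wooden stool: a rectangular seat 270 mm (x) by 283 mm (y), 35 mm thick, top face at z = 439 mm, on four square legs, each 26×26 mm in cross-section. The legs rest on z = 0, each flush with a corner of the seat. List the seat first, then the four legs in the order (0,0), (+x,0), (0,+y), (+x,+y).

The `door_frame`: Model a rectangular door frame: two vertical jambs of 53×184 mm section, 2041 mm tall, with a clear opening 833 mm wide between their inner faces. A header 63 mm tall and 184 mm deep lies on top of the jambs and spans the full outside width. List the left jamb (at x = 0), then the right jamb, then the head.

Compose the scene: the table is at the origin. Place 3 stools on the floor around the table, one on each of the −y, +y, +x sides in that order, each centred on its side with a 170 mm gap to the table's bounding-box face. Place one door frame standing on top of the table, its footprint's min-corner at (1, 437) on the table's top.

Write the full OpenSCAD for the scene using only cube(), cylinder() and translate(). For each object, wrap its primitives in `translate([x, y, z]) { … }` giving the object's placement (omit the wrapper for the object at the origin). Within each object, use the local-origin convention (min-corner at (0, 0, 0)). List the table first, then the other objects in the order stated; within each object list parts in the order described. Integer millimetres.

translate([0, 0, 657]) cube([980, 863, 28]);
translate([38, 38, 0]) cylinder(h = 657, r = 25);
translate([942, 38, 0]) cylinder(h = 657, r = 25);
translate([38, 825, 0]) cylinder(h = 657, r = 25);
translate([942, 825, 0]) cylinder(h = 657, r = 25);
translate([355, -453, 0]) {
  translate([0, 0, 404]) cube([270, 283, 35]);
  cube([26, 26, 404]);
  translate([244, 0, 0]) cube([26, 26, 404]);
  translate([0, 257, 0]) cube([26, 26, 404]);
  translate([244, 257, 0]) cube([26, 26, 404]);
}
translate([355, 1033, 0]) {
  translate([0, 0, 404]) cube([270, 283, 35]);
  cube([26, 26, 404]);
  translate([244, 0, 0]) cube([26, 26, 404]);
  translate([0, 257, 0]) cube([26, 26, 404]);
  translate([244, 257, 0]) cube([26, 26, 404]);
}
translate([1150, 290, 0]) {
  translate([0, 0, 404]) cube([270, 283, 35]);
  cube([26, 26, 404]);
  translate([244, 0, 0]) cube([26, 26, 404]);
  translate([0, 257, 0]) cube([26, 26, 404]);
  translate([244, 257, 0]) cube([26, 26, 404]);
}
translate([1, 437, 685]) {
  cube([53, 184, 2041]);
  translate([886, 0, 0]) cube([53, 184, 2041]);
  translate([0, 0, 2041]) cube([939, 184, 63]);
}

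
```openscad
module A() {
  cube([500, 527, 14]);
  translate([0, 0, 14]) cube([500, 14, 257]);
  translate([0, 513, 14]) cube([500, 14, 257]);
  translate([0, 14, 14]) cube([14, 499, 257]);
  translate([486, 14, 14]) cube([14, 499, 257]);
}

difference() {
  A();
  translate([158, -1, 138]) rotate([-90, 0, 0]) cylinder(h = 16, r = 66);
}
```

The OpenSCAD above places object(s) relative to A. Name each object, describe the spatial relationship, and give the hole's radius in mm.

The subtracted cylinder has r = 66 mm.

A is an open box. The open box has a circular hole through its front wall. The hole's radius is 66 mm.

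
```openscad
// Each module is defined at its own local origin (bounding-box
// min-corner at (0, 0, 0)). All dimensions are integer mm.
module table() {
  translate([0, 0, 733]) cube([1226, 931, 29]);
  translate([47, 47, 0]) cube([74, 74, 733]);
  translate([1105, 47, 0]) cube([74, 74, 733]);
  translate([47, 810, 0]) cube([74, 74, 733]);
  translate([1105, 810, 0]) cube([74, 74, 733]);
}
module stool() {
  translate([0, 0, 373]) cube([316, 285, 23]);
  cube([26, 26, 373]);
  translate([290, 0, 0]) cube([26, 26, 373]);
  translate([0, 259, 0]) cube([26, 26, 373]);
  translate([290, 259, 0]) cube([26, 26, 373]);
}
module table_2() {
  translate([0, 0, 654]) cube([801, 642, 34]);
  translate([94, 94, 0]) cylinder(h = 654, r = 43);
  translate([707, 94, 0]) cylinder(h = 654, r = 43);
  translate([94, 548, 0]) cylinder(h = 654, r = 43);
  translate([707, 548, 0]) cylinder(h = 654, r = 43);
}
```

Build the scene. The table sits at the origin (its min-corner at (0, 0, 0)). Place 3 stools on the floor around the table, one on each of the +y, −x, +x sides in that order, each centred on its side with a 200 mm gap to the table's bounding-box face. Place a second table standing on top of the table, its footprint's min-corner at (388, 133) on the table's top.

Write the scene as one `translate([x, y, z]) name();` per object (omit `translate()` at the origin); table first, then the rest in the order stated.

table();
translate([455, 1131, 0]) stool();
translate([-516, 323, 0]) stool();
translate([1426, 323, 0]) stool();
translate([388, 133, 762]) table_2();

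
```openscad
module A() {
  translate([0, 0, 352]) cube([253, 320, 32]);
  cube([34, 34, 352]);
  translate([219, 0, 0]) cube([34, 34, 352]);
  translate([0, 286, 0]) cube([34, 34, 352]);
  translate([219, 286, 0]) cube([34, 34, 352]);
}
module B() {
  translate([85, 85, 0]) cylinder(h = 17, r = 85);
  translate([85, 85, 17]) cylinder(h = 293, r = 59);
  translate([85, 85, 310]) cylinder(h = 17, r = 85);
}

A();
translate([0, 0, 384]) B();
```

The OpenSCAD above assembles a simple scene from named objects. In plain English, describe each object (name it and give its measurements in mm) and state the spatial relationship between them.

A is a four-legged stool. The seat is 253×320 mm, 32 mm thick, top at z = 384 mm. It stands on four square legs, each 34×34 mm in cross-section, from z = 0 to the seat underside, each flush with a corner of the seat.

B is a spool: two coaxial disc flanges of radius 85 mm and thickness 17 mm, joined by a core cylinder of radius 59 mm and height 293 mm. The lower flange rests on z = 0 and the three cylinders share a vertical axis.

The spool is on top of the stool.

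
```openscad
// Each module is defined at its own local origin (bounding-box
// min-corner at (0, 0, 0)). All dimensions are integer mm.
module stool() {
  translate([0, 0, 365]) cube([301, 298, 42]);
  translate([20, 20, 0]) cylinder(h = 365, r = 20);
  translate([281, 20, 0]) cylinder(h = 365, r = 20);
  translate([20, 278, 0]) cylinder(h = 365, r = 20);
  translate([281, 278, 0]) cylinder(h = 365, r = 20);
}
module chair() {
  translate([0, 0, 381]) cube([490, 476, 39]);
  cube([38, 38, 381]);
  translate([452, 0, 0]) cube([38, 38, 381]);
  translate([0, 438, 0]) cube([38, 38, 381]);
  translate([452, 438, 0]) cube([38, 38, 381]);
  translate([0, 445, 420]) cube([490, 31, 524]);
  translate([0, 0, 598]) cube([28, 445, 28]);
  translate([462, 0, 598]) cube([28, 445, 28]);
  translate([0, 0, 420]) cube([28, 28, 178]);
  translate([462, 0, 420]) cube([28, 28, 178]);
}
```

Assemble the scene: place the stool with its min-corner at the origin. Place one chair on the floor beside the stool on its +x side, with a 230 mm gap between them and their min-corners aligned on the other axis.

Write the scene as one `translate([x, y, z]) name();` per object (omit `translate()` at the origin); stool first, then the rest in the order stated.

stool();
translate([531, 0, 0]) chair();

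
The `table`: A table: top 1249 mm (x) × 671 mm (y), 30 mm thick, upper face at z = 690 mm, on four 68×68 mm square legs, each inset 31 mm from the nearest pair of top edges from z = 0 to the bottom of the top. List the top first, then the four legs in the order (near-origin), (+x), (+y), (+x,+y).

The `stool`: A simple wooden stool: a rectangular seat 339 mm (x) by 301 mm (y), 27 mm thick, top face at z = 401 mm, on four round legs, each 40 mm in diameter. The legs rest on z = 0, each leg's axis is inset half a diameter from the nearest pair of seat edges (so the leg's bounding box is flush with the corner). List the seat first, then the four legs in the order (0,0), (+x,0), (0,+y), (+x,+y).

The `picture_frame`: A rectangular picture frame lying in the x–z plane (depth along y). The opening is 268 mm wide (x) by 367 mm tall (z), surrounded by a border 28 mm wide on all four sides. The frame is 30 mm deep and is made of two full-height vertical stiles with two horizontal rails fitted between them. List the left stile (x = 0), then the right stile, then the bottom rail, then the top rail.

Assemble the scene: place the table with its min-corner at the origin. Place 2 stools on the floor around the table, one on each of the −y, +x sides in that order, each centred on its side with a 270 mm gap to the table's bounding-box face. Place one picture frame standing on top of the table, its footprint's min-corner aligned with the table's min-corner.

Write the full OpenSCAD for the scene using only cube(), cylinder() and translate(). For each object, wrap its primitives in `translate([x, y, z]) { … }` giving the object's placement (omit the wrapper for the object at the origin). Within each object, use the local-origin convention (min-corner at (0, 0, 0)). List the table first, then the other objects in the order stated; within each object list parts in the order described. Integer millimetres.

translate([0, 0, 660]) cube([1249, 671, 30]);
translate([31, 31, 0]) cube([68, 68, 660]);
translate([1150, 31, 0]) cube([68, 68, 660]);
translate([31, 572, 0]) cube([68, 68, 660]);
translate([1150, 572, 0]) cube([68, 68, 660]);
translate([455, -571, 0]) {
  translate([0, 0, 374]) cube([339, 301, 27]);
  translate([20, 20, 0]) cylinder(h = 374, r = 20);
  translate([319, 20, 0]) cylinder(h = 374, r = 20);
  translate([20, 281, 0]) cylinder(h = 374, r = 20);
  translate([319, 281, 0]) cylinder(h = 374, r = 20);
}
translate([1519, 185, 0]) {
  translate([0, 0, 374]) cube([339, 301, 27]);
  translate([20, 20, 0]) cylinder(h = 374, r = 20);
  translate([319, 20, 0]) cylinder(h = 374, r = 20);
  translate([20, 281, 0]) cylinder(h = 374, r = 20);
  translate([319, 281, 0]) cylinder(h = 374, r = 20);
}
translate([0, 0, 690]) {
  cube([28, 30, 423]);
  translate([296, 0, 0]) cube([28, 30, 423]);
  translate([28, 0, 0]) cube([268, 30, 28]);
  translate([28, 0, 395]) cube([268, 30, 28]);
}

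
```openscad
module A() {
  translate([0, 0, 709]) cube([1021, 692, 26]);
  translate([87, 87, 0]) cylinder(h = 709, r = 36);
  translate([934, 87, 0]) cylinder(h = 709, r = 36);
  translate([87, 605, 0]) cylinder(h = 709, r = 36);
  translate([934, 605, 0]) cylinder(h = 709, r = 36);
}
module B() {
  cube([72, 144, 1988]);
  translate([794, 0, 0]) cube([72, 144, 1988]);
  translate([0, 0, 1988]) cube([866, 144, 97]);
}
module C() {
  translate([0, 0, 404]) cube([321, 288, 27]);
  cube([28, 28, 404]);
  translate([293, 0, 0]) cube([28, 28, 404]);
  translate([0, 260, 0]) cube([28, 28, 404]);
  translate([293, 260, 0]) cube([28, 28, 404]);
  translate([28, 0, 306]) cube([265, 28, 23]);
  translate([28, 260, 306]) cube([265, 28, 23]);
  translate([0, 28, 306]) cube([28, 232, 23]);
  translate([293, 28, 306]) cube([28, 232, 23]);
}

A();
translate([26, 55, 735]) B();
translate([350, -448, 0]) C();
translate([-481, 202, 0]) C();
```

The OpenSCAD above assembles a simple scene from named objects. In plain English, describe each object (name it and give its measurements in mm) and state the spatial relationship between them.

A is a rectangular dining table. The top is 1021×692×26 mm with its upper surface at z = 735 mm. It stands on four round legs of 72 mm diameter, each leg's bounding box inset 51 mm from the nearest pair of top edges, running from the floor to the underside of the top.

B is a rectangular door frame: two vertical jambs of 72×144 mm section, 1988 mm tall, with a clear opening 722 mm wide between their inner faces. A header 97 mm tall and 144 mm deep lies on top of the jambs and spans the full outside width.

C is a four-legged stool. The seat is 321×288 mm, 27 mm thick, top at z = 431 mm. It stands on four square legs, each 28×28 mm in cross-section, from z = 0 to the seat underside, each flush with a corner of the seat. Four stretchers, 28 mm wide and 23 mm tall, connect adjacent legs with their undersides at z = 306 mm, each running between the inner faces of the legs it joins and aligned with the legs' outer faces on the other axis.

The door frame is on top of the table. Two stools sit around the table at the −y, −x sides.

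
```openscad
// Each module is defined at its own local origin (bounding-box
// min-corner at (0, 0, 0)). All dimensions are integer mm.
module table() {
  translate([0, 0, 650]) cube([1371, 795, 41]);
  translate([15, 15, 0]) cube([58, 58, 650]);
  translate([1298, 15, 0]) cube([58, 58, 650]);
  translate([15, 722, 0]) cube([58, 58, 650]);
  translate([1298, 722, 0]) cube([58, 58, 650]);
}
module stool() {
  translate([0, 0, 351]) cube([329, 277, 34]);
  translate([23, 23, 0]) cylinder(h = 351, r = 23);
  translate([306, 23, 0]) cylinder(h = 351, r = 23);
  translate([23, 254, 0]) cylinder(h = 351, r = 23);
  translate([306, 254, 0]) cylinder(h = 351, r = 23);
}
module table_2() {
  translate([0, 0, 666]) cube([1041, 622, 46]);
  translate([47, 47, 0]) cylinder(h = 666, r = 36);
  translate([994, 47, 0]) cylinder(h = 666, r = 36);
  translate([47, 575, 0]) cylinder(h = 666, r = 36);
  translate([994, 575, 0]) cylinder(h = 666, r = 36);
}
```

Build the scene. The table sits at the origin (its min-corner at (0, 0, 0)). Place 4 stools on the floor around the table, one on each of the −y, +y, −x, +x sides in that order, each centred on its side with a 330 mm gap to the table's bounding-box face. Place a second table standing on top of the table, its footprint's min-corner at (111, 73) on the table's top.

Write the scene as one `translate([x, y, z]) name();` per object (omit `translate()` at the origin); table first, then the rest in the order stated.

table();
translate([521, -607, 0]) stool();
translate([521, 1125, 0]) stool();
translate([-659, 259, 0]) stool();
translate([1701, 259, 0]) stool();
translate([111, 73, 691]) table_2();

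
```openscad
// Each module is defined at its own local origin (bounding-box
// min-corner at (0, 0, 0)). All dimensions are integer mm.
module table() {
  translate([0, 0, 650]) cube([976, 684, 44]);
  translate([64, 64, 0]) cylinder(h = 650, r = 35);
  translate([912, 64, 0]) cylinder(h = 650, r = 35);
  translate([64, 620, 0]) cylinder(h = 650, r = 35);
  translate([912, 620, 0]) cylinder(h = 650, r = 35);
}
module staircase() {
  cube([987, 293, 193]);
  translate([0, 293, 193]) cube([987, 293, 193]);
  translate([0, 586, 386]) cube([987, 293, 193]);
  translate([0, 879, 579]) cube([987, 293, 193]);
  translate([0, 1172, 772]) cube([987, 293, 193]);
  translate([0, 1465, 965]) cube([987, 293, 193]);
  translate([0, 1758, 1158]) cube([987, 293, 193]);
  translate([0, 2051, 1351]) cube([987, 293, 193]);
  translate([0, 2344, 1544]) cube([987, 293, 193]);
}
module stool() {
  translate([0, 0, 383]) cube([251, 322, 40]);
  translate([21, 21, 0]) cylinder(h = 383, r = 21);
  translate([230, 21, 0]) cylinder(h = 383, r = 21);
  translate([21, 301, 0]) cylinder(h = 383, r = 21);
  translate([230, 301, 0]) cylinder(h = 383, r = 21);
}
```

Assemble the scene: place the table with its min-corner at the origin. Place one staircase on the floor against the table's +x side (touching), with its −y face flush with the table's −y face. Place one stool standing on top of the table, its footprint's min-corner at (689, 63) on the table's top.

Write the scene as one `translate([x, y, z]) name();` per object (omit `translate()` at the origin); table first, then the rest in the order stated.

table();
translate([976, 0, 0]) staircase();
translate([689, 63, 694]) stool();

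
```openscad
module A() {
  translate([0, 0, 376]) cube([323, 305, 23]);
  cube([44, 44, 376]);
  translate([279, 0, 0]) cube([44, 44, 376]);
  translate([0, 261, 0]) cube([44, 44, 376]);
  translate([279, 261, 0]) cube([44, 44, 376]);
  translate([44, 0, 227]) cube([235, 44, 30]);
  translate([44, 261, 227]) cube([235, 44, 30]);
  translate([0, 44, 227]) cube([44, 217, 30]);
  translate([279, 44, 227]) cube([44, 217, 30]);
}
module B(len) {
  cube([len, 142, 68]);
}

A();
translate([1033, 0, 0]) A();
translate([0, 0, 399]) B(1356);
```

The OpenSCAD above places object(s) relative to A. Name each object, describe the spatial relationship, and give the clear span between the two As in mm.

Second stool starts at x = 1033; first ends at x = 323; clear span = 1033 − 323 = 710 mm.

A is a stool. B is a beam. A beam spans the tops of two stools. The clear span between the two stools is 710 mm.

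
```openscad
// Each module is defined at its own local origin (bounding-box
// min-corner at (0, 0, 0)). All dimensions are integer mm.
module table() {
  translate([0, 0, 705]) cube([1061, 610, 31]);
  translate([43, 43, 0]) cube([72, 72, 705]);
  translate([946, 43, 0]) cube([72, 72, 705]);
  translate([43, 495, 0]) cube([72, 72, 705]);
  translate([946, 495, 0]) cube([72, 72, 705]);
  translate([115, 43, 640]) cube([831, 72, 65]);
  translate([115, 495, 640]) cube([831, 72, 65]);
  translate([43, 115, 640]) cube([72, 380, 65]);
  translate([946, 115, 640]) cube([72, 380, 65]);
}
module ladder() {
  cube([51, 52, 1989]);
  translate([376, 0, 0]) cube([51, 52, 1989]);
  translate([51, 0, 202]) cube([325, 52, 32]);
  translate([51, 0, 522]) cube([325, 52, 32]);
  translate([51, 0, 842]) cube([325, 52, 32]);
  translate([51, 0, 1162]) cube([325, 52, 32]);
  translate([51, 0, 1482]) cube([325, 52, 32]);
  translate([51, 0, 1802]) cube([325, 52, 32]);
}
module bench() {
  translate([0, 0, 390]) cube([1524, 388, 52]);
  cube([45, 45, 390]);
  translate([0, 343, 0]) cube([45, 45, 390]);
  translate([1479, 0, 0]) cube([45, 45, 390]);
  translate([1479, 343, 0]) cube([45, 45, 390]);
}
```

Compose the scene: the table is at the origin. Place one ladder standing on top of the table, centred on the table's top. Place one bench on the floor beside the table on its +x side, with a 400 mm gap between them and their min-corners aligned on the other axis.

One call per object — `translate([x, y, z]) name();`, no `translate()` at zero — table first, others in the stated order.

table();
translate([317, 279, 736]) ladder();
translate([1461, 0, 0]) bench();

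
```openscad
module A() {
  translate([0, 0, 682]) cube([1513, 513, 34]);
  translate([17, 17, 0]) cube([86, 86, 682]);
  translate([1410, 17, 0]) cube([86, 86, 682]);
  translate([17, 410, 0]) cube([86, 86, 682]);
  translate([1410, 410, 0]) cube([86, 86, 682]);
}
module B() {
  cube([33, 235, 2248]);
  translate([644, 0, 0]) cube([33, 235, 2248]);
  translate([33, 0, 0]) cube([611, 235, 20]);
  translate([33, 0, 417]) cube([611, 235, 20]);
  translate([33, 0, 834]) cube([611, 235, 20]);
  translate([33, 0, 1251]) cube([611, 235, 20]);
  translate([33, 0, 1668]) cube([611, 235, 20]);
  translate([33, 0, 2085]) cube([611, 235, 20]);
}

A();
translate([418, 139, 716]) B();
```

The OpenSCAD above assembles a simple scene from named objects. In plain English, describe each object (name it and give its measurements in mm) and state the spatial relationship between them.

A is a rectangular dining table. The top is 1513×513×34 mm with its upper surface at z = 716 mm. It stands on four 86×86 mm square legs, each inset 17 mm from the nearest pair of top edges, running from the floor to the underside of the top.

B is a bookshelf 677 mm wide overall, 235 mm deep and 2248 mm tall. The two sides are 33 mm thick vertical panels. 6 horizontal shelves of 20 mm thickness span between the inner faces of the sides; the lowest shelf sits on the floor and shelves are stacked with a clear vertical gap of 397 mm between each pair.

The bookshelf is on top of the table, centred.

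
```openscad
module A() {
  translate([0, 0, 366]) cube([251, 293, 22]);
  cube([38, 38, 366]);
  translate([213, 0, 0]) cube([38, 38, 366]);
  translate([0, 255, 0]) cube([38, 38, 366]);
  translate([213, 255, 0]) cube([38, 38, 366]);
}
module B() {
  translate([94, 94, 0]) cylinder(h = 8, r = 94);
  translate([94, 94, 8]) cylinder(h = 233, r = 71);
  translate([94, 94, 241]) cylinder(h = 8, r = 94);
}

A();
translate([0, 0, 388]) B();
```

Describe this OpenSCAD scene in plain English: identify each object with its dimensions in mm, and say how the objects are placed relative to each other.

A is a four-legged stool. The seat is 251×293 mm, 22 mm thick, top at z = 388 mm. It stands on four square legs, each 38×38 mm in cross-section, from z = 0 to the seat underside, each flush with a corner of the seat.

B is a spool: two coaxial disc flanges of radius 94 mm and thickness 8 mm, joined by a core cylinder of radius 71 mm and height 233 mm. The lower flange rests on z = 0 and the three cylinders share a vertical axis.

The spool is on top of the stool.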